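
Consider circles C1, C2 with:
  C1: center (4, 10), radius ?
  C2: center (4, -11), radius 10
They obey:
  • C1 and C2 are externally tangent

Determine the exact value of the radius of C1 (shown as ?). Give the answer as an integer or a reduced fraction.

11

1. [ext C1·C2]  r_C1² + 20r_C1 − 341 = 0  ⇒  r_C1 = 11 (r>0 drops 1)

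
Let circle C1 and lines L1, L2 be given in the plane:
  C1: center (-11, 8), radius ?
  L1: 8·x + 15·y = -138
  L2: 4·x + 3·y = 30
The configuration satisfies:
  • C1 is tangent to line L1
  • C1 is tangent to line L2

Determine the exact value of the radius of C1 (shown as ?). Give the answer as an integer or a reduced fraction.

1. [C1‖L1]  r_C1² − 100 = 0  ⇒  r_C1 = 10 (r>0 drops 1)
2. [C1‖L2]  r_C1² − 100 = 0  ⇒  r_C1 = 10 (r>0 drops 1)

10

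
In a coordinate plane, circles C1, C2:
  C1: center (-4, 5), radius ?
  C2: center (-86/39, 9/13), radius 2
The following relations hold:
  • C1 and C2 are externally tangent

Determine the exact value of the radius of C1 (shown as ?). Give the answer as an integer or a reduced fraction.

8/3

1. [ext C1·C2]  r_C1² + 4r_C1 − 160/9 = 0  ⇒  r_C1 = 8/3 (r>0 drops 1)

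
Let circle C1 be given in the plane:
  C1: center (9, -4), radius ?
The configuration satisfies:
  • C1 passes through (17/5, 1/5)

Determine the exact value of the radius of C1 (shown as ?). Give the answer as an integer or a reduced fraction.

1. [C1∋P]  r_C1² − 49 = 0  ⇒  r_C1 = 7 (r>0 drops 1)

7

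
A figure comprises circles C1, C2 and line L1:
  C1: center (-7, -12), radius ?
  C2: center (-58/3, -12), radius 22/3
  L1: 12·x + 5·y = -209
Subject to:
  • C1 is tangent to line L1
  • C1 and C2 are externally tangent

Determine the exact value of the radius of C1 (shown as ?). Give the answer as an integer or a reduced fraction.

5

1. [C1‖L1]  r_C1² − 25 = 0  ⇒  r_C1 = 5 (r>0 drops 1)
2. [ext C1·C2]  r_C1² + (44/3)r_C1 − 295/3 = 0  ⇒  r_C1 = 5 (r>0 drops 1)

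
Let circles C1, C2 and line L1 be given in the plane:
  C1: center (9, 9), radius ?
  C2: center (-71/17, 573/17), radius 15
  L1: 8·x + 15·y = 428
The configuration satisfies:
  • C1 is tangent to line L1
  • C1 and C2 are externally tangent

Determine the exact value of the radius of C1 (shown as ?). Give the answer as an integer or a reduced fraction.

13

1. [C1‖L1]  r_C1² − 169 = 0  ⇒  r_C1 = 13 (r>0 drops 1)
2. [ext C1·C2]  r_C1² + 30r_C1 − 559 = 0  ⇒  r_C1 = 13 (r>0 drops 1)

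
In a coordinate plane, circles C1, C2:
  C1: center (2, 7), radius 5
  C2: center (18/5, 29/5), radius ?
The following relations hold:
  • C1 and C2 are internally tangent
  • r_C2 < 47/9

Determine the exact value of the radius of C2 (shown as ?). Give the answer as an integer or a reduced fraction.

1. [int C1,C2]  r_C2² − 10r_C2 + 21 = 0  ⇒  r_C2 = 3 or 7
2. given r_C2 < 47/9: keep 3

3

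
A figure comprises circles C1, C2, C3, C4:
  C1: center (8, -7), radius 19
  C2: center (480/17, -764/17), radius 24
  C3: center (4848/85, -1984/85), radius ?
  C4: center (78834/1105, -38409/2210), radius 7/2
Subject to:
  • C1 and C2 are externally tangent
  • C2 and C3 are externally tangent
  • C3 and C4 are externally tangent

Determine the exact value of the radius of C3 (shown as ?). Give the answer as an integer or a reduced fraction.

12

1. [ext C2·C3]  r_C3² + 48r_C3 − 720 = 0  ⇒  r_C3 = 12 (r>0 drops 1)
2. [ext C3·C4]  r_C3² + 7r_C3 − 228 = 0  ⇒  r_C3 = 12 (r>0 drops 1)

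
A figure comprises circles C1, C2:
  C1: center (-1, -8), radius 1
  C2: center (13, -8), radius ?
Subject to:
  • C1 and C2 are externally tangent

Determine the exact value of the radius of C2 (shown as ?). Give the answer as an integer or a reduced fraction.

1. [ext C1·C2]  r_C2² + 2r_C2 − 195 = 0  ⇒  r_C2 = 13 (r>0 drops 1)

13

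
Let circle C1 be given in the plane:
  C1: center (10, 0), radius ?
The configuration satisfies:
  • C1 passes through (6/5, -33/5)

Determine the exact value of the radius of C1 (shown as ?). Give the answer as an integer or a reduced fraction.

11

1. [C1∋P]  r_C1² − 121 = 0  ⇒  r_C1 = 11 (r>0 drops 1)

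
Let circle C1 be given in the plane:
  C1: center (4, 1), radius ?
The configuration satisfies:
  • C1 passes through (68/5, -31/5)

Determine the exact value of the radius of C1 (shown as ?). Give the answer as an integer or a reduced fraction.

1. [C1∋P]  r_C1² − 144 = 0  ⇒  r_C1 = 12 (r>0 drops 1)

12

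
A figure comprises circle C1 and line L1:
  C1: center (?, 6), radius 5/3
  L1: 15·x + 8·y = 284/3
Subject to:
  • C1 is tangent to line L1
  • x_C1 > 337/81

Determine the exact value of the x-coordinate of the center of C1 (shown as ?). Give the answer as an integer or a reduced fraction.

5

1. [C1‖L1]  x_C1² − (56/9)x_C1 + 55/9 = 0  ⇒  x_C1 = 11/9 or 5
2. given x_C1 > 337/81: keep 5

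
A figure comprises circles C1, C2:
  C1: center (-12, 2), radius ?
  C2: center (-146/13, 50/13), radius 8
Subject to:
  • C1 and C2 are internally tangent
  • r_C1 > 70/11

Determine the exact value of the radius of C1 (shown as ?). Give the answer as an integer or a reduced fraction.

10

1. [int C1,C2]  r_C1² − 16r_C1 + 60 = 0  ⇒  r_C1 = 6 or 10
2. given r_C1 > 70/11: keep 10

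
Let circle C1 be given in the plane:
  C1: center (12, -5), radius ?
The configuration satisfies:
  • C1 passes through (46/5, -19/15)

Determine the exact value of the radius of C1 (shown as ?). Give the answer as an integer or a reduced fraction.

1. [C1∋P]  r_C1² − 196/9 = 0  ⇒  r_C1 = 14/3 (r>0 drops 1)

14/3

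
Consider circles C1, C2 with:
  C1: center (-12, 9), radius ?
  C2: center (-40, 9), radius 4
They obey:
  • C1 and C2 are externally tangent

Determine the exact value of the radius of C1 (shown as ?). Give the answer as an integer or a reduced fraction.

24

1. [ext C1·C2]  r_C1² + 8r_C1 − 768 = 0  ⇒  r_C1 = 24 (r>0 drops 1)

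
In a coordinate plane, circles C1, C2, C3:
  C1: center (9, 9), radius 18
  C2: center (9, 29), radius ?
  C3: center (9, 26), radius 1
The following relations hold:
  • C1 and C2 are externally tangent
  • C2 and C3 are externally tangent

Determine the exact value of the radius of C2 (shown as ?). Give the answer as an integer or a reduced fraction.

2

1. [ext C1·C2]  r_C2² + 36r_C2 − 76 = 0  ⇒  r_C2 = 2 (r>0 drops 1)
2. [ext C2·C3]  r_C2² + 2r_C2 − 8 = 0  ⇒  r_C2 = 2 (r>0 drops 1)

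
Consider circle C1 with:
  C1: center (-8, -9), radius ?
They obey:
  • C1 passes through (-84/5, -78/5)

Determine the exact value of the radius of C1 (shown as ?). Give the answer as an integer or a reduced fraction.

11

1. [C1∋P]  r_C1² − 121 = 0  ⇒  r_C1 = 11 (r>0 drops 1)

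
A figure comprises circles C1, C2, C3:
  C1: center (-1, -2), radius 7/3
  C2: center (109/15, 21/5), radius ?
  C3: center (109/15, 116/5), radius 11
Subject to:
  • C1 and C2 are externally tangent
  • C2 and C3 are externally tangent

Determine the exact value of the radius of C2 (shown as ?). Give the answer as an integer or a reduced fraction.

8

1. [ext C1·C2]  r_C2² + (14/3)r_C2 − 304/3 = 0  ⇒  r_C2 = 8 (r>0 drops 1)
2. [ext C2·C3]  r_C2² + 22r_C2 − 240 = 0  ⇒  r_C2 = 8 (r>0 drops 1)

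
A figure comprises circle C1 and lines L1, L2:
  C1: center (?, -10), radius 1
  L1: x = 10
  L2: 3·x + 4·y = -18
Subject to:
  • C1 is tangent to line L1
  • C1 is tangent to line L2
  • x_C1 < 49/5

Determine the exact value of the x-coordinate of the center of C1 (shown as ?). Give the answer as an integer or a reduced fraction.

9

1. [C1‖L1]  x_C1² − 20x_C1 + 99 = 0  ⇒  x_C1 = 9 or 11
2. [C1‖L2]  x_C1² − (44/3)x_C1 + 51 = 0  ⇒  x_C1 = 17/3 or 9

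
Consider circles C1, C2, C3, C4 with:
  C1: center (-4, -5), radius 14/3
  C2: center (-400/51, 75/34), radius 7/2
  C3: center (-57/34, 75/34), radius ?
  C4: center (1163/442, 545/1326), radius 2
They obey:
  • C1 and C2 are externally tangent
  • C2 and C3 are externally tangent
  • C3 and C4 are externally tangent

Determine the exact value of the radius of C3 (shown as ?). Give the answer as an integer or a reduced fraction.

8/3

1. [ext C2·C3]  r_C3² + 7r_C3 − 232/9 = 0  ⇒  r_C3 = 8/3 (r>0 drops 1)
2. [ext C3·C4]  r_C3² + 4r_C3 − 160/9 = 0  ⇒  r_C3 = 8/3 (r>0 drops 1)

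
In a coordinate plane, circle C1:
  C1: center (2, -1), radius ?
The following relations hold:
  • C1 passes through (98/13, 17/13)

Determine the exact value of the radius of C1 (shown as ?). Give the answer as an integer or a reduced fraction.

6

1. [C1∋P]  r_C1² − 36 = 0  ⇒  r_C1 = 6 (r>0 drops 1)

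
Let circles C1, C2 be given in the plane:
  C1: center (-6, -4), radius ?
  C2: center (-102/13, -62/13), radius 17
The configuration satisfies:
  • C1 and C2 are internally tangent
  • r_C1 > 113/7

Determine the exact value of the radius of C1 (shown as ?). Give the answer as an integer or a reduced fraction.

1. [int C1,C2]  r_C1² − 34r_C1 + 285 = 0  ⇒  r_C1 = 15 or 19
2. given r_C1 > 113/7: keep 19

19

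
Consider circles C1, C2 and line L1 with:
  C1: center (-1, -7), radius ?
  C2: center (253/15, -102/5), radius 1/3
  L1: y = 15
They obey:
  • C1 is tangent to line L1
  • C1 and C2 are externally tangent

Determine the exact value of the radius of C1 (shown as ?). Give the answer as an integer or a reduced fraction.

22

1. [C1‖L1]  r_C1² − 484 = 0  ⇒  r_C1 = 22 (r>0 drops 1)
2. [ext C1·C2]  r_C1² + (2/3)r_C1 − 1496/3 = 0  ⇒  r_C1 = 22 (r>0 drops 1)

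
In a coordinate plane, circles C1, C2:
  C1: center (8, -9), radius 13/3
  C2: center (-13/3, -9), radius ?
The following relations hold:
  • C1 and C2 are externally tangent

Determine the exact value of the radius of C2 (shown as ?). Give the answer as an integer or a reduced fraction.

1. [ext C1·C2]  r_C2² + (26/3)r_C2 − 400/3 = 0  ⇒  r_C2 = 8 (r>0 drops 1)

8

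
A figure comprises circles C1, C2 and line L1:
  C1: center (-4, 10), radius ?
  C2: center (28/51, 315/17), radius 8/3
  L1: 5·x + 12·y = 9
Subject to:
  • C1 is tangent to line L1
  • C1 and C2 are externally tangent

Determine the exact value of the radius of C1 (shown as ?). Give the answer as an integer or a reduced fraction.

7

1. [C1‖L1]  r_C1² − 49 = 0  ⇒  r_C1 = 7 (r>0 drops 1)
2. [ext C1·C2]  r_C1² + (16/3)r_C1 − 259/3 = 0  ⇒  r_C1 = 7 (r>0 drops 1)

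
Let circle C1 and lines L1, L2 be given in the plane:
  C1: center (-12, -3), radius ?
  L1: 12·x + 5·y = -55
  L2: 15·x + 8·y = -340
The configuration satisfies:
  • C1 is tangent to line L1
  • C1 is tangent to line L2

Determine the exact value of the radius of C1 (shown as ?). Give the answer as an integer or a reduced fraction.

8

1. [C1‖L1]  r_C1² − 64 = 0  ⇒  r_C1 = 8 (r>0 drops 1)
2. [C1‖L2]  r_C1² − 64 = 0  ⇒  r_C1 = 8 (r>0 drops 1)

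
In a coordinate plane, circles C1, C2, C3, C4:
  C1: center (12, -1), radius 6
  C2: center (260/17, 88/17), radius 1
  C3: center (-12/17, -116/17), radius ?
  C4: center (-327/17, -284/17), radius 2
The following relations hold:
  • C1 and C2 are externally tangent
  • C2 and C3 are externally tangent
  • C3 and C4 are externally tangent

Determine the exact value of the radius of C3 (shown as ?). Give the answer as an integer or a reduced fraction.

1. [ext C2·C3]  r_C3² + 2r_C3 − 399 = 0  ⇒  r_C3 = 19 (r>0 drops 1)
2. [ext C3·C4]  r_C3² + 4r_C3 − 437 = 0  ⇒  r_C3 = 19 (r>0 drops 1)

19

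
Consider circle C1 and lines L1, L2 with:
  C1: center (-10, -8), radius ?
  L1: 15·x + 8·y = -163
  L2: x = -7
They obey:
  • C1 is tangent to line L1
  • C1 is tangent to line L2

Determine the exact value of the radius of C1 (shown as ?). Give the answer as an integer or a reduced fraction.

3

1. [C1‖L1]  r_C1² − 9 = 0  ⇒  r_C1 = 3 (r>0 drops 1)
2. [C1‖L2]  r_C1² − 9 = 0  ⇒  r_C1 = 3 (r>0 drops 1)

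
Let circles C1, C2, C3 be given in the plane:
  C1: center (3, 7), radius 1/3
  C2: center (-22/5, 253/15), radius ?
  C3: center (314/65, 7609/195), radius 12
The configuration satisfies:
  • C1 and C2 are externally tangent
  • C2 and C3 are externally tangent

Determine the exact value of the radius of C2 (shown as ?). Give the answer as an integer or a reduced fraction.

12

1. [ext C1·C2]  r_C2² + (2/3)r_C2 − 152 = 0  ⇒  r_C2 = 12 (r>0 drops 1)
2. [ext C2·C3]  r_C2² + 24r_C2 − 432 = 0  ⇒  r_C2 = 12 (r>0 drops 1)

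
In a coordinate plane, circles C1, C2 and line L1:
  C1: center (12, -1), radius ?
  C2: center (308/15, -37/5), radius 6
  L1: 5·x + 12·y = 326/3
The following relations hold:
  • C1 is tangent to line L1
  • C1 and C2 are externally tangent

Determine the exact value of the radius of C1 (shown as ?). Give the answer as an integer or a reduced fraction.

1. [C1‖L1]  r_C1² − 196/9 = 0  ⇒  r_C1 = 14/3 (r>0 drops 1)
2. [ext C1·C2]  r_C1² + 12r_C1 − 700/9 = 0  ⇒  r_C1 = 14/3 (r>0 drops 1)

14/3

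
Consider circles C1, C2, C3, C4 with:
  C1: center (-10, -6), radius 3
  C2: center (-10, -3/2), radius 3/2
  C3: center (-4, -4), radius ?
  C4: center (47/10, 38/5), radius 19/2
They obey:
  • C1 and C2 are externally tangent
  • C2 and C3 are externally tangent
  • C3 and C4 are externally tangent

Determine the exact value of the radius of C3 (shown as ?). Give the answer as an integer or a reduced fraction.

1. [ext C2·C3]  r_C3² + 3r_C3 − 40 = 0  ⇒  r_C3 = 5 (r>0 drops 1)
2. [ext C3·C4]  r_C3² + 19r_C3 − 120 = 0  ⇒  r_C3 = 5 (r>0 drops 1)

5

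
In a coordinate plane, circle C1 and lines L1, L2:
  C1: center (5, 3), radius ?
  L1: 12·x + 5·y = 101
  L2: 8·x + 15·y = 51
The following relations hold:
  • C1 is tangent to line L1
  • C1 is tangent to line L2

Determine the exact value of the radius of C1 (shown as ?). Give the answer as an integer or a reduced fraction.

1. [C1‖L1]  r_C1² − 4 = 0  ⇒  r_C1 = 2 (r>0 drops 1)
2. [C1‖L2]  r_C1² − 4 = 0  ⇒  r_C1 = 2 (r>0 drops 1)

2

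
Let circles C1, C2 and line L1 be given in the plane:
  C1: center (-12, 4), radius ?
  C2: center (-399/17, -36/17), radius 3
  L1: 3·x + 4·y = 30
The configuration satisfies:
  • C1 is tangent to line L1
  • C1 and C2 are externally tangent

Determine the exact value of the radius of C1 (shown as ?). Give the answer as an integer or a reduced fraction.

10

1. [C1‖L1]  r_C1² − 100 = 0  ⇒  r_C1 = 10 (r>0 drops 1)
2. [ext C1·C2]  r_C1² + 6r_C1 − 160 = 0  ⇒  r_C1 = 10 (r>0 drops 1)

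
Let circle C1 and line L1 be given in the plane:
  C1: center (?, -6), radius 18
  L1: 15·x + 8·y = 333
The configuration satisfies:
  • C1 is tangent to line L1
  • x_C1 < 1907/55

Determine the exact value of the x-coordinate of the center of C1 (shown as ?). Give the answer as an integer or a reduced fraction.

5

1. [C1‖L1]  x_C1² − (254/5)x_C1 + 229 = 0  ⇒  x_C1 = 5 or 229/5
2. given x_C1 < 1907/55: keep 5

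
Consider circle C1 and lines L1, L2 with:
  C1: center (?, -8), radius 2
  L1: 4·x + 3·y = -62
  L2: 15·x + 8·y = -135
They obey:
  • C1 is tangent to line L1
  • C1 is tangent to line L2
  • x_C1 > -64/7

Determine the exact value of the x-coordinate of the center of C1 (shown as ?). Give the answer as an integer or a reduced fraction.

1. [C1‖L1]  x_C1² + 19x_C1 + 84 = 0  ⇒  x_C1 = -12 or -7
2. [C1‖L2]  x_C1² + (142/15)x_C1 + 259/15 = 0  ⇒  x_C1 = -7 or -37/15

-7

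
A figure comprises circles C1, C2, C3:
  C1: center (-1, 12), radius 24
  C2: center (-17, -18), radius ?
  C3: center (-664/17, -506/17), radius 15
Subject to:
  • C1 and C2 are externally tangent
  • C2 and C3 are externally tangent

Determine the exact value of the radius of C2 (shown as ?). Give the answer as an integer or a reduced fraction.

10

1. [ext C1·C2]  r_C2² + 48r_C2 − 580 = 0  ⇒  r_C2 = 10 (r>0 drops 1)
2. [ext C2·C3]  r_C2² + 30r_C2 − 400 = 0  ⇒  r_C2 = 10 (r>0 drops 1)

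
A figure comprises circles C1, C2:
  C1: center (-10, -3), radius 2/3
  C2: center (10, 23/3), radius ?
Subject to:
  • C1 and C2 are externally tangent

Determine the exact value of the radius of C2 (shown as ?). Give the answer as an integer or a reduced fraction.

22

1. [ext C1·C2]  r_C2² + (4/3)r_C2 − 1540/3 = 0  ⇒  r_C2 = 22 (r>0 drops 1)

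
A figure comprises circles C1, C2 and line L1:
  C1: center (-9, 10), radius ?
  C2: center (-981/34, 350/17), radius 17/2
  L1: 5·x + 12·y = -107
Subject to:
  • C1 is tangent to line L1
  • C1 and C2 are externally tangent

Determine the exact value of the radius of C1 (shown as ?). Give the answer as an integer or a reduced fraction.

1. [C1‖L1]  r_C1² − 196 = 0  ⇒  r_C1 = 14 (r>0 drops 1)
2. [ext C1·C2]  r_C1² + 17r_C1 − 434 = 0  ⇒  r_C1 = 14 (r>0 drops 1)

14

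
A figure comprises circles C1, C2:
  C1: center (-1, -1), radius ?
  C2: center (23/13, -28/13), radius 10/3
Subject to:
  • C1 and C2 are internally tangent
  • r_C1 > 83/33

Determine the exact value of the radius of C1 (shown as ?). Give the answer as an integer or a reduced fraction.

19/3

1. [int C1,C2]  r_C1² − (20/3)r_C1 + 19/9 = 0  ⇒  r_C1 = 1/3 or 19/3
2. given r_C1 > 83/33: keep 19/3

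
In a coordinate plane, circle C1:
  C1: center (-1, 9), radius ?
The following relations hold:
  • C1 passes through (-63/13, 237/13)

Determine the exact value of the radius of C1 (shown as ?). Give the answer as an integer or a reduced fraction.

1. [C1∋P]  r_C1² − 100 = 0  ⇒  r_C1 = 10 (r>0 drops 1)

10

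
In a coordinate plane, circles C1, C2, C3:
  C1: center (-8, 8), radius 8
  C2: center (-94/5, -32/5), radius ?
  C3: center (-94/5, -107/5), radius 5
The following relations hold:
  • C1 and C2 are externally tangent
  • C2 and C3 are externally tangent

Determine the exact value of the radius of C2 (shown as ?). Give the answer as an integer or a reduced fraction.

1. [ext C1·C2]  r_C2² + 16r_C2 − 260 = 0  ⇒  r_C2 = 10 (r>0 drops 1)
2. [ext C2·C3]  r_C2² + 10r_C2 − 200 = 0  ⇒  r_C2 = 10 (r>0 drops 1)

10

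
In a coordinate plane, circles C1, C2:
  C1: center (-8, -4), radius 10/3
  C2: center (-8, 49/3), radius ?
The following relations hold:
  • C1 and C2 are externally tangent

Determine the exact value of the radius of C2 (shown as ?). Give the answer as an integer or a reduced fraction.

1. [ext C1·C2]  r_C2² + (20/3)r_C2 − 1207/3 = 0  ⇒  r_C2 = 17 (r>0 drops 1)

17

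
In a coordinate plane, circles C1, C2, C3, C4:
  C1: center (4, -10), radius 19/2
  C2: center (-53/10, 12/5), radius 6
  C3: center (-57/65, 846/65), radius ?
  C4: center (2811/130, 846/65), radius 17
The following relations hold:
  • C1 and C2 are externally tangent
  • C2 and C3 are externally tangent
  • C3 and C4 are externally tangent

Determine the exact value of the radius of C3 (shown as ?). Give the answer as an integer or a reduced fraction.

11/2

1. [ext C2·C3]  r_C3² + 12r_C3 − 385/4 = 0  ⇒  r_C3 = 11/2 (r>0 drops 1)
2. [ext C3·C4]  r_C3² + 34r_C3 − 869/4 = 0  ⇒  r_C3 = 11/2 (r>0 drops 1)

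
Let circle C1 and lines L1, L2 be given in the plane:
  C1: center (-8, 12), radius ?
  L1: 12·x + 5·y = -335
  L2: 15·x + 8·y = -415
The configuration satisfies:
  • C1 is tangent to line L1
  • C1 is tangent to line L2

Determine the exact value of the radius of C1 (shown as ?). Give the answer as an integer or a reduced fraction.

1. [C1‖L1]  r_C1² − 529 = 0  ⇒  r_C1 = 23 (r>0 drops 1)
2. [C1‖L2]  r_C1² − 529 = 0  ⇒  r_C1 = 23 (r>0 drops 1)

23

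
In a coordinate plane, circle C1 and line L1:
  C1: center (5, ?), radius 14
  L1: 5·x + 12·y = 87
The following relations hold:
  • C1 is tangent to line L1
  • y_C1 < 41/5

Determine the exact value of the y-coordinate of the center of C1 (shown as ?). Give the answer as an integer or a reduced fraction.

1. [C1‖L1]  y_C1² − (31/3)y_C1 − 610/3 = 0  ⇒  y_C1 = -10 or 61/3
2. given y_C1 < 41/5: keep -10

-10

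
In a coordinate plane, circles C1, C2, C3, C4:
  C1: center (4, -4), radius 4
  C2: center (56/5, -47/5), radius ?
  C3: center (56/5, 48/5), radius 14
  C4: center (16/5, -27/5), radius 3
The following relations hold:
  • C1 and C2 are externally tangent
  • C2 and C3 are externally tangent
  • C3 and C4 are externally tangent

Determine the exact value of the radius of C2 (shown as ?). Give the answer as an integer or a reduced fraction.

5

1. [ext C1·C2]  r_C2² + 8r_C2 − 65 = 0  ⇒  r_C2 = 5 (r>0 drops 1)
2. [ext C2·C3]  r_C2² + 28r_C2 − 165 = 0  ⇒  r_C2 = 5 (r>0 drops 1)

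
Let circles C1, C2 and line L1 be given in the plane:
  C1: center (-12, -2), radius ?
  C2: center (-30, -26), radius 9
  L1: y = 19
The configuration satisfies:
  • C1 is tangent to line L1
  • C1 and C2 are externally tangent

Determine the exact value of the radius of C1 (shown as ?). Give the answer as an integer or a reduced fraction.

1. [C1‖L1]  r_C1² − 441 = 0  ⇒  r_C1 = 21 (r>0 drops 1)
2. [ext C1·C2]  r_C1² + 18r_C1 − 819 = 0  ⇒  r_C1 = 21 (r>0 drops 1)

21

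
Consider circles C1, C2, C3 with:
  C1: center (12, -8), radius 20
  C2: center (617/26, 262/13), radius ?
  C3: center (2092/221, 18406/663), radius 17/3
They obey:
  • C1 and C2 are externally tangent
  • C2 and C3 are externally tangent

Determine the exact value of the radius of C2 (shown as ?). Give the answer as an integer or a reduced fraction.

1. [ext C1·C2]  r_C2² + 40r_C2 − 2121/4 = 0  ⇒  r_C2 = 21/2 (r>0 drops 1)
2. [ext C2·C3]  r_C2² + (34/3)r_C2 − 917/4 = 0  ⇒  r_C2 = 21/2 (r>0 drops 1)

21/2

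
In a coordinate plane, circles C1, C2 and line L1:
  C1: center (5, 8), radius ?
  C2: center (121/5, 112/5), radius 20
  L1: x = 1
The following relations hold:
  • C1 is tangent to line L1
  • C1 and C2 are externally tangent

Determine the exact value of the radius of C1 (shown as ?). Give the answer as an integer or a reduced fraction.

4

1. [C1‖L1]  r_C1² − 16 = 0  ⇒  r_C1 = 4 (r>0 drops 1)
2. [ext C1·C2]  r_C1² + 40r_C1 − 176 = 0  ⇒  r_C1 = 4 (r>0 drops 1)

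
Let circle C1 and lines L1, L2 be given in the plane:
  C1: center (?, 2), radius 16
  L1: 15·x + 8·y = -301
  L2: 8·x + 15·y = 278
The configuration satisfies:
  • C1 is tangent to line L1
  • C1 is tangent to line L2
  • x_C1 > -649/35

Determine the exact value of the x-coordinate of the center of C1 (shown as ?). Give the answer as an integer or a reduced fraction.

1. [C1‖L1]  x_C1² + (634/15)x_C1 + 589/5 = 0  ⇒  x_C1 = -589/15 or -3
2. [C1‖L2]  x_C1² − 62x_C1 − 195 = 0  ⇒  x_C1 = -3 or 65

-3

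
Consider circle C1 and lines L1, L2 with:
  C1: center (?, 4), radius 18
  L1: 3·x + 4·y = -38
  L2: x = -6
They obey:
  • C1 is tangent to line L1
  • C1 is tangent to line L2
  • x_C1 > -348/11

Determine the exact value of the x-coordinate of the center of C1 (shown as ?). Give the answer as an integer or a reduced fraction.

1. [C1‖L1]  x_C1² + 36x_C1 − 576 = 0  ⇒  x_C1 = -48 or 12
2. [C1‖L2]  x_C1² + 12x_C1 − 288 = 0  ⇒  x_C1 = -24 or 12

12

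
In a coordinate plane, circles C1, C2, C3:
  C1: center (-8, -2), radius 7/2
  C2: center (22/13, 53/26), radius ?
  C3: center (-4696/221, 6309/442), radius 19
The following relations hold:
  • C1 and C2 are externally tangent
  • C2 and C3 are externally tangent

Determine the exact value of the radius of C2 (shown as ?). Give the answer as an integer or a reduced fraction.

7

1. [ext C1·C2]  r_C2² + 7r_C2 − 98 = 0  ⇒  r_C2 = 7 (r>0 drops 1)
2. [ext C2·C3]  r_C2² + 38r_C2 − 315 = 0  ⇒  r_C2 = 7 (r>0 drops 1)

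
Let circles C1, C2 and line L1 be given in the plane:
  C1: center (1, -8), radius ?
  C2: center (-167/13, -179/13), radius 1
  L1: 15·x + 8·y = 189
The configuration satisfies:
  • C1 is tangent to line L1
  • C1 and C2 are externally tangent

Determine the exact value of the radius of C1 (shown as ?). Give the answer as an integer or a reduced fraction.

1. [C1‖L1]  r_C1² − 196 = 0  ⇒  r_C1 = 14 (r>0 drops 1)
2. [ext C1·C2]  r_C1² + 2r_C1 − 224 = 0  ⇒  r_C1 = 14 (r>0 drops 1)

14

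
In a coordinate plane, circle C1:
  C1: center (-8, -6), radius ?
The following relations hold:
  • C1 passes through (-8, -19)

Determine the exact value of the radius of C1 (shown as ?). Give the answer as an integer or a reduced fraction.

13

1. [C1∋P]  r_C1² − 169 = 0  ⇒  r_C1 = 13 (r>0 drops 1)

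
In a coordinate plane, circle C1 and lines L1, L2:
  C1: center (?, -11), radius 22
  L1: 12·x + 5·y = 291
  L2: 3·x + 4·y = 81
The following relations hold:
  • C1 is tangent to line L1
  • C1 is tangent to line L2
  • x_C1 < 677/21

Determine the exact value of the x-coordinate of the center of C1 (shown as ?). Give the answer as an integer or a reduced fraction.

5

1. [C1‖L1]  x_C1² − (173/3)x_C1 + 790/3 = 0  ⇒  x_C1 = 5 or 158/3
2. [C1‖L2]  x_C1² − (250/3)x_C1 + 1175/3 = 0  ⇒  x_C1 = 5 or 235/3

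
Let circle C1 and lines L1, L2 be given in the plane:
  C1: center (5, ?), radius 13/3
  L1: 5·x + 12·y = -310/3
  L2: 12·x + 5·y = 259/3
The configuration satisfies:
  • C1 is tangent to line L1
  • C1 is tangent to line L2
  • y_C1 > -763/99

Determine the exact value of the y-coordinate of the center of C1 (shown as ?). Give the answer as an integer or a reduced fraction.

1. [C1‖L1]  y_C1² + (385/18)y_C1 + 277/3 = 0  ⇒  y_C1 = -277/18 or -6
2. [C1‖L2]  y_C1² − (158/15)y_C1 − 496/5 = 0  ⇒  y_C1 = -6 or 248/15

-6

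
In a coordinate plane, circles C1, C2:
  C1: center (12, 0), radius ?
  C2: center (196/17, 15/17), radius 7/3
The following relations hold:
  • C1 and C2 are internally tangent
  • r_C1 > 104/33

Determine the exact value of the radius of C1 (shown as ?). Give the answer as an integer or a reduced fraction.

10/3

1. [int C1,C2]  r_C1² − (14/3)r_C1 + 40/9 = 0  ⇒  r_C1 = 4/3 or 10/3
2. given r_C1 > 104/33: keep 10/3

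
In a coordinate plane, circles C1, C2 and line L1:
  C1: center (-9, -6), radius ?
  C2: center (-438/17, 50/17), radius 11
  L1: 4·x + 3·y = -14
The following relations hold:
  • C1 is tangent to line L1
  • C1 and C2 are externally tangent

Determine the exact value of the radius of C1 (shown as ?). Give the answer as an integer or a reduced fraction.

8

1. [C1‖L1]  r_C1² − 64 = 0  ⇒  r_C1 = 8 (r>0 drops 1)
2. [ext C1·C2]  r_C1² + 22r_C1 − 240 = 0  ⇒  r_C1 = 8 (r>0 drops 1)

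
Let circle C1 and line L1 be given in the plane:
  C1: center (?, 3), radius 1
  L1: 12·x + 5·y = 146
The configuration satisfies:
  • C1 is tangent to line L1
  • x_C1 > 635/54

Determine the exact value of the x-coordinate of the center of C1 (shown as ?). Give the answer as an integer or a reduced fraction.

12

1. [C1‖L1]  x_C1² − (131/6)x_C1 + 118 = 0  ⇒  x_C1 = 59/6 or 12
2. given x_C1 > 635/54: keep 12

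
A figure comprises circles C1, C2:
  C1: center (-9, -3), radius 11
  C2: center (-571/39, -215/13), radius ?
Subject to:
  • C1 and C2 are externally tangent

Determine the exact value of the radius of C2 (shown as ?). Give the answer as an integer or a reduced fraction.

1. [ext C1·C2]  r_C2² + 22r_C2 − 847/9 = 0  ⇒  r_C2 = 11/3 (r>0 drops 1)

11/3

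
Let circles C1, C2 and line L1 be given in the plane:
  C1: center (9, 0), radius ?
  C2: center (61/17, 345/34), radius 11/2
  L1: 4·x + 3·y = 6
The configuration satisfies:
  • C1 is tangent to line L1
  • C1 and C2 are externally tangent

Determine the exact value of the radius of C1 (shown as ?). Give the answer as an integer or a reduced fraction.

1. [C1‖L1]  r_C1² − 36 = 0  ⇒  r_C1 = 6 (r>0 drops 1)
2. [ext C1·C2]  r_C1² + 11r_C1 − 102 = 0  ⇒  r_C1 = 6 (r>0 drops 1)

6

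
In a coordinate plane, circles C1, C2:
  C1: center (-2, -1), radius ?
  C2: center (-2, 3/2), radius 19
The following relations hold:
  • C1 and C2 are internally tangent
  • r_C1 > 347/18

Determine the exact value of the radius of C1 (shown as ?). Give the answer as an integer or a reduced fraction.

43/2

1. [int C1,C2]  r_C1² − 38r_C1 + 1419/4 = 0  ⇒  r_C1 = 33/2 or 43/2
2. given r_C1 > 347/18: keep 43/2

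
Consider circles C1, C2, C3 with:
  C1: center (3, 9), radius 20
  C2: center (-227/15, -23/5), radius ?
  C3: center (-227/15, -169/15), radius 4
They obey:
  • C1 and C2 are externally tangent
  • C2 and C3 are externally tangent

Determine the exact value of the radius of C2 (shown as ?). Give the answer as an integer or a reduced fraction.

1. [ext C1·C2]  r_C2² + 40r_C2 − 1024/9 = 0  ⇒  r_C2 = 8/3 (r>0 drops 1)
2. [ext C2·C3]  r_C2² + 8r_C2 − 256/9 = 0  ⇒  r_C2 = 8/3 (r>0 drops 1)

8/3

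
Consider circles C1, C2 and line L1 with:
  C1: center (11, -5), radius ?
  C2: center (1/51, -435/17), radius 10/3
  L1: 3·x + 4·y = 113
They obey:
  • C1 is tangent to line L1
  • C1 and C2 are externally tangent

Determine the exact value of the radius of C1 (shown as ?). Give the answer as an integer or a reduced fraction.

1. [C1‖L1]  r_C1² − 400 = 0  ⇒  r_C1 = 20 (r>0 drops 1)
2. [ext C1·C2]  r_C1² + (20/3)r_C1 − 1600/3 = 0  ⇒  r_C1 = 20 (r>0 drops 1)

20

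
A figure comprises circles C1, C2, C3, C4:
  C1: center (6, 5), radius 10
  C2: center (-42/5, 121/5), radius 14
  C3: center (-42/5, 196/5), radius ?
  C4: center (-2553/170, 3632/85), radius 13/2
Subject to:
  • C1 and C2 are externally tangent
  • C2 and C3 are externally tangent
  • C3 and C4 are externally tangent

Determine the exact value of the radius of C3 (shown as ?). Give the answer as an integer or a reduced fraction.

1. [ext C2·C3]  r_C3² + 28r_C3 − 29 = 0  ⇒  r_C3 = 1 (r>0 drops 1)
2. [ext C3·C4]  r_C3² + 13r_C3 − 14 = 0  ⇒  r_C3 = 1 (r>0 drops 1)

1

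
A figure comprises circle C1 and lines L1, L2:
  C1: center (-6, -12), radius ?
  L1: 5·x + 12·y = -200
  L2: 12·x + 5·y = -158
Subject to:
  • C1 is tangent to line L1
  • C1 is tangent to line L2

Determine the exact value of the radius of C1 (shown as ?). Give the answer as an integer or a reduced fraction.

1. [C1‖L1]  r_C1² − 4 = 0  ⇒  r_C1 = 2 (r>0 drops 1)
2. [C1‖L2]  r_C1² − 4 = 0  ⇒  r_C1 = 2 (r>0 drops 1)

2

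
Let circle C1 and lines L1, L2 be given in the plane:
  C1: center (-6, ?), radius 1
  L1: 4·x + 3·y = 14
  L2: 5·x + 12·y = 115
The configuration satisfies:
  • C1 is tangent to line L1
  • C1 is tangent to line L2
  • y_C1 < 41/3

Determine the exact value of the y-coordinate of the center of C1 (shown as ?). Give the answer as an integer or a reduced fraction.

1. [C1‖L1]  y_C1² − (76/3)y_C1 + 473/3 = 0  ⇒  y_C1 = 11 or 43/3
2. [C1‖L2]  y_C1² − (145/6)y_C1 + 869/6 = 0  ⇒  y_C1 = 11 or 79/6

11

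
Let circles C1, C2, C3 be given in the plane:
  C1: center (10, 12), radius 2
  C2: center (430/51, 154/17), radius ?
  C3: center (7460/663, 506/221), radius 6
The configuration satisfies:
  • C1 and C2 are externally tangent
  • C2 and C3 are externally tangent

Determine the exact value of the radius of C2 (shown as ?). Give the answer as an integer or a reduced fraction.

1. [ext C1·C2]  r_C2² + 4r_C2 − 64/9 = 0  ⇒  r_C2 = 4/3 (r>0 drops 1)
2. [ext C2·C3]  r_C2² + 12r_C2 − 160/9 = 0  ⇒  r_C2 = 4/3 (r>0 drops 1)

4/3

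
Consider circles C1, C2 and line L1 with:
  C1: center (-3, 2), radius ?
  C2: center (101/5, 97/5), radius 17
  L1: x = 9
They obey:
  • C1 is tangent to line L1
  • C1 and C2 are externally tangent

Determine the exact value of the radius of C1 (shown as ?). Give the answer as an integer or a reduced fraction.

1. [C1‖L1]  r_C1² − 144 = 0  ⇒  r_C1 = 12 (r>0 drops 1)
2. [ext C1·C2]  r_C1² + 34r_C1 − 552 = 0  ⇒  r_C1 = 12 (r>0 drops 1)

12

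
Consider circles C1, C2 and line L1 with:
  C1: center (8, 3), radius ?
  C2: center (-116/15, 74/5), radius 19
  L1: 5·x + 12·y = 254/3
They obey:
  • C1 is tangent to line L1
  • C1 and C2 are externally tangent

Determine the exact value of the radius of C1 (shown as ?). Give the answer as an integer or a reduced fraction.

2/3

1. [C1‖L1]  r_C1² − 4/9 = 0  ⇒  r_C1 = 2/3 (r>0 drops 1)
2. [ext C1·C2]  r_C1² + 38r_C1 − 232/9 = 0  ⇒  r_C1 = 2/3 (r>0 drops 1)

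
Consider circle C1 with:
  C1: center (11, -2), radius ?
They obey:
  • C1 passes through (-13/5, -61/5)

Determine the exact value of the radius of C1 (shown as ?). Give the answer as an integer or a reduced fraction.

17

1. [C1∋P]  r_C1² − 289 = 0  ⇒  r_C1 = 17 (r>0 drops 1)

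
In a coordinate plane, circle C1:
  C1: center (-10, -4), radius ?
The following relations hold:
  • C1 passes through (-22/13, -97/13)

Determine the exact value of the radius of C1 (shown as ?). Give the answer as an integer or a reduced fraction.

1. [C1∋P]  r_C1² − 81 = 0  ⇒  r_C1 = 9 (r>0 drops 1)

9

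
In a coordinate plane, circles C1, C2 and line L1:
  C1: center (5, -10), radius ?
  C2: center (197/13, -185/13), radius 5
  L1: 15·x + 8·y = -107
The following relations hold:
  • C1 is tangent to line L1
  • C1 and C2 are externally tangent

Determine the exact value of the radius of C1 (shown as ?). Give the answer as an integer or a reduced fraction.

1. [C1‖L1]  r_C1² − 36 = 0  ⇒  r_C1 = 6 (r>0 drops 1)
2. [ext C1·C2]  r_C1² + 10r_C1 − 96 = 0  ⇒  r_C1 = 6 (r>0 drops 1)

6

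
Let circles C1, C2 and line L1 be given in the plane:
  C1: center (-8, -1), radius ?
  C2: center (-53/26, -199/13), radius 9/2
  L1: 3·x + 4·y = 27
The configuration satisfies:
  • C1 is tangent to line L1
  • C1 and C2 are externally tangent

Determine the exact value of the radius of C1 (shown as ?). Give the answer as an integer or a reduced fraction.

11

1. [C1‖L1]  r_C1² − 121 = 0  ⇒  r_C1 = 11 (r>0 drops 1)
2. [ext C1·C2]  r_C1² + 9r_C1 − 220 = 0  ⇒  r_C1 = 11 (r>0 drops 1)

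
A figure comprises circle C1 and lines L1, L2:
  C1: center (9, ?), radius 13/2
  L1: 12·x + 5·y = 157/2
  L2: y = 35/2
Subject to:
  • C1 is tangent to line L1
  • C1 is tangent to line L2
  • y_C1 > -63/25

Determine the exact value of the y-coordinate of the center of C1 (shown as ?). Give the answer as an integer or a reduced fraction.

1. [C1‖L1]  y_C1² + (59/5)y_C1 − 1254/5 = 0  ⇒  y_C1 = -114/5 or 11
2. [C1‖L2]  y_C1² − 35y_C1 + 264 = 0  ⇒  y_C1 = 11 or 24

11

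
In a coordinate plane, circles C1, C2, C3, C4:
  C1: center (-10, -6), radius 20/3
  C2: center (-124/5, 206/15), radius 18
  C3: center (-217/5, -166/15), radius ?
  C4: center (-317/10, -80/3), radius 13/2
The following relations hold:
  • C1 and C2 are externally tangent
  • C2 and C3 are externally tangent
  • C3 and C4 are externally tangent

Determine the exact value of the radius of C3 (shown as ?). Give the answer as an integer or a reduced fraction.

13

1. [ext C2·C3]  r_C3² + 36r_C3 − 637 = 0  ⇒  r_C3 = 13 (r>0 drops 1)
2. [ext C3·C4]  r_C3² + 13r_C3 − 338 = 0  ⇒  r_C3 = 13 (r>0 drops 1)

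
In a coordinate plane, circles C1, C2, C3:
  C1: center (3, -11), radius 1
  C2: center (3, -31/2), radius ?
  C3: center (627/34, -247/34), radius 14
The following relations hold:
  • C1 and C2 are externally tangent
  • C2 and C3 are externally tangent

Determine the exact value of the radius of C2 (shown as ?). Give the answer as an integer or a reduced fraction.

1. [ext C1·C2]  r_C2² + 2r_C2 − 77/4 = 0  ⇒  r_C2 = 7/2 (r>0 drops 1)
2. [ext C2·C3]  r_C2² + 28r_C2 − 441/4 = 0  ⇒  r_C2 = 7/2 (r>0 drops 1)

7/2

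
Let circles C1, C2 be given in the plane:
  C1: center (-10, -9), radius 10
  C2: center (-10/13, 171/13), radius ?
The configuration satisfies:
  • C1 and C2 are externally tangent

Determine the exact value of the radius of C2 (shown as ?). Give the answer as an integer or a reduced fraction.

1. [ext C1·C2]  r_C2² + 20r_C2 − 476 = 0  ⇒  r_C2 = 14 (r>0 drops 1)

14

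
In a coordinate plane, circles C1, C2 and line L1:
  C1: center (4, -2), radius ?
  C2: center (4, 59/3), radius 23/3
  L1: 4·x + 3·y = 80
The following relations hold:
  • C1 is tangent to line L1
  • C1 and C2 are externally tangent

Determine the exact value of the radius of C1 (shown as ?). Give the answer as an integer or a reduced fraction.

14

1. [C1‖L1]  r_C1² − 196 = 0  ⇒  r_C1 = 14 (r>0 drops 1)
2. [ext C1·C2]  r_C1² + (46/3)r_C1 − 1232/3 = 0  ⇒  r_C1 = 14 (r>0 drops 1)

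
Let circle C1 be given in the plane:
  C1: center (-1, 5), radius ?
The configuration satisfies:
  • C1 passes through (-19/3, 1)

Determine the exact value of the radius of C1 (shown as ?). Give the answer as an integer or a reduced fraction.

1. [C1∋P]  r_C1² − 400/9 = 0  ⇒  r_C1 = 20/3 (r>0 drops 1)

20/3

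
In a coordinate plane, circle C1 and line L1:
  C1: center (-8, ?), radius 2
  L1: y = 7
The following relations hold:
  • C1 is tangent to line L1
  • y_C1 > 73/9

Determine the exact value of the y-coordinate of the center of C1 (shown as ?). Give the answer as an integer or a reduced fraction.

9

1. [C1‖L1]  y_C1² − 14y_C1 + 45 = 0  ⇒  y_C1 = 5 or 9
2. given y_C1 > 73/9: keep 9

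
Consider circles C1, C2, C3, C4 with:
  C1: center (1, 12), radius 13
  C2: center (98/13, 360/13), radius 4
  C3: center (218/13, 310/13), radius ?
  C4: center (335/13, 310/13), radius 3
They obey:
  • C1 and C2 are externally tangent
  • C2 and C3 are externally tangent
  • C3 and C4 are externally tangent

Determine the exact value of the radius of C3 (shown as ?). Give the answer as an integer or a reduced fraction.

6

1. [ext C2·C3]  r_C3² + 8r_C3 − 84 = 0  ⇒  r_C3 = 6 (r>0 drops 1)
2. [ext C3·C4]  r_C3² + 6r_C3 − 72 = 0  ⇒  r_C3 = 6 (r>0 drops 1)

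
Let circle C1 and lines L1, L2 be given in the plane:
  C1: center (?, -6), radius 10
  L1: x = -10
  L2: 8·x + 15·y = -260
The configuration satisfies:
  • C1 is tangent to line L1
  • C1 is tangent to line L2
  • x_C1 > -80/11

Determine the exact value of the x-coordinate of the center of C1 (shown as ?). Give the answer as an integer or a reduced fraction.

1. [C1‖L1]  x_C1² + 20x_C1 = 0  ⇒  x_C1 = -20 or 0
2. [C1‖L2]  x_C1² + (85/2)x_C1 = 0  ⇒  x_C1 = -85/2 or 0

0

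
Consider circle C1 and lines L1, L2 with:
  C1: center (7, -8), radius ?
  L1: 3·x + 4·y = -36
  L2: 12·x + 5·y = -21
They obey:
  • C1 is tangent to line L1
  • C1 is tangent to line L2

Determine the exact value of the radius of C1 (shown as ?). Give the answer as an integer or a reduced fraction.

1. [C1‖L1]  r_C1² − 25 = 0  ⇒  r_C1 = 5 (r>0 drops 1)
2. [C1‖L2]  r_C1² − 25 = 0  ⇒  r_C1 = 5 (r>0 drops 1)

5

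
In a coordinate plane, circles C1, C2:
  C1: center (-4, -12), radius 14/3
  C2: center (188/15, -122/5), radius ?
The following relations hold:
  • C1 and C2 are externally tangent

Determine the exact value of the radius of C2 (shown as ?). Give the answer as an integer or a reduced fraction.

1. [ext C1·C2]  r_C2² + (28/3)r_C2 − 1216/3 = 0  ⇒  r_C2 = 16 (r>0 drops 1)

16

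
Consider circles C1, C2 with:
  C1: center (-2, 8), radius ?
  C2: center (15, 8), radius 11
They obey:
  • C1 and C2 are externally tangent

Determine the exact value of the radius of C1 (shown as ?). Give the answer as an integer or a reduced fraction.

6

1. [ext C1·C2]  r_C1² + 22r_C1 − 168 = 0  ⇒  r_C1 = 6 (r>0 drops 1)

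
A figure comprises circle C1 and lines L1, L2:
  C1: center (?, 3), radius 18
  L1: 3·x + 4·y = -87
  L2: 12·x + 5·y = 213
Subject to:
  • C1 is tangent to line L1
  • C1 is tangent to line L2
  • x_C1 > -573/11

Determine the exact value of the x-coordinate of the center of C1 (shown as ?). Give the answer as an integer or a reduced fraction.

-3

1. [C1‖L1]  x_C1² + 66x_C1 + 189 = 0  ⇒  x_C1 = -63 or -3
2. [C1‖L2]  x_C1² − 33x_C1 − 108 = 0  ⇒  x_C1 = -3 or 36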